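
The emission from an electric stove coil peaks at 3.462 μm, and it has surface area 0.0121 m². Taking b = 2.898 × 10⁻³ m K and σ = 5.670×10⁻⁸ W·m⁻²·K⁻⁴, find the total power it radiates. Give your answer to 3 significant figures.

Wien's law: T = b/λ_max = 2.898×10⁻³/3.462×10⁻⁶ = 837.088 K.
Area A = 0.0121 m².
Then P = σAT⁴ = 5.670×10⁻⁸×0.0121×(837.088)⁴ = 337 W.

P ≈ 337 W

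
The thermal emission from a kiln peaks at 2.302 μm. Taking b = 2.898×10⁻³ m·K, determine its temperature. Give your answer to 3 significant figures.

Wien's law gives T = b/λ_max = (2.898×10⁻³ m·K)/(2.302×10⁻⁶ m) = 1.26×10³ K.

T ≈ 1.26×10³ K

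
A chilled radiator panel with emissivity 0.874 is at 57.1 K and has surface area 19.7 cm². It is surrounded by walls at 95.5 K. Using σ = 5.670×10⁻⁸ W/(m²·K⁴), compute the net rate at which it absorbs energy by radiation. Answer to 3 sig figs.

Net gain ≈ 7.08×10⁻³ W

Area A = 19.7 cm² = 1.97×10⁻³ m².
Net radiated power P_net = εσA(T⁴ − T₀⁴) = 0.874×5.670×10⁻⁸×1.97×10⁻³×(57.1⁴ − 95.5⁴).
T⁴ − T₀⁴ = 1.06303×10⁷ − 8.31790×10⁷ = -7.25487×10⁷ K⁴, so P_net = -7.08×10⁻³ W — negative, meaning a net gain of 7.08×10⁻³ W.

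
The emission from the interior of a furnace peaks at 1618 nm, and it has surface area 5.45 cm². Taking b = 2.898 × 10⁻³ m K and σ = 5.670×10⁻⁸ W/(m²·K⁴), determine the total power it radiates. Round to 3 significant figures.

P ≈ 318 W

Wien's law: T = b/λ_max = 2.898×10⁻³/1.618×10⁻⁶ = 1791.10 K.
Area A = 5.45 cm² = 5.45×10⁻⁴ m².
Then P = σAT⁴ = 5.670×10⁻⁸×5.45×10⁻⁴×(1791.10)⁴ = 318 W.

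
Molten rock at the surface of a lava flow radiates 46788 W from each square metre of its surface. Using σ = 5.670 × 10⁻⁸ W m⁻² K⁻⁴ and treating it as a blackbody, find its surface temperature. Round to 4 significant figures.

T ≈ 953.1 K

I = σT⁴, so T = (I/σ)^(1/4) = (46788/(5.670×10⁻⁸))^(1/4) = 953.1 K.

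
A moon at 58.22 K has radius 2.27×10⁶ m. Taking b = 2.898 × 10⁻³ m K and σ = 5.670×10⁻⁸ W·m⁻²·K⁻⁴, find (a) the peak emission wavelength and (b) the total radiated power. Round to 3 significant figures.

(a) λ_max = b/T = 2.898×10⁻³/58.22 = 4.978×10⁻⁵ m = 49.8 μm.
Surface area A = 4πR² = 4π(2.27×10⁶ m)² = 6.47533×10¹³ m².
(b) P = σAT⁴ = 5.670×10⁻⁸×6.47533×10¹³×(58.22)⁴ = 4.22×10¹³ W.

λ_max ≈ 49.8 μm; P ≈ 4.22×10¹³ W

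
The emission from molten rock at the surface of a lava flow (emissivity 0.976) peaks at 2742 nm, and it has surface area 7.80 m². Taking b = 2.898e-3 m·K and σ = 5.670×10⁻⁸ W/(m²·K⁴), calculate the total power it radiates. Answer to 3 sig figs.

Wien's law: T = b/λ_max = 2.898×10⁻³/2.742×10⁻⁶ = 1056.89 K.
Area A = 7.80 m².
Then P = εσAT⁴ = 0.976×5.670×10⁻⁸×7.80×(1056.89)⁴ = 5.39×10⁵ W.

P ≈ 5.39×10⁵ W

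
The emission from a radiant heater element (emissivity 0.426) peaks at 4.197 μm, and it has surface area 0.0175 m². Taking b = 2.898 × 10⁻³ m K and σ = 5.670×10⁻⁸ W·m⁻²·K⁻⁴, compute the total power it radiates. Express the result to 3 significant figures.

Wien's law: T = b/λ_max = 2.898×10⁻³/4.197×10⁻⁶ = 690.493 K.
Area A = 0.0175 m².
Then P = εσAT⁴ = 0.426×5.670×10⁻⁸×0.0175×(690.493)⁴ = 96.1 W.

P ≈ 96.1 W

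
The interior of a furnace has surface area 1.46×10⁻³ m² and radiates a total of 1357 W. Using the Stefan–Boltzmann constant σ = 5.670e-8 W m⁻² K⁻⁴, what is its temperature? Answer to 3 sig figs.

Area A = 1.46×10⁻³ m².
P = σAT⁴ ⇒ T = (P/(σA))^(1/4) = (1357/(5.670×10⁻⁸×1.46×10⁻³))^(1/4) = 2.01×10³ K.

T ≈ 2.01×10³ K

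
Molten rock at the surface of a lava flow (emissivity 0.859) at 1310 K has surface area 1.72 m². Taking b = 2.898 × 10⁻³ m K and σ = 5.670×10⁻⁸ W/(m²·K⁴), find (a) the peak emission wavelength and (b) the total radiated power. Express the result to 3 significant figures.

λ_max ≈ 2.21 μm; P ≈ 2.47×10⁵ W

(a) λ_max = b/T = 2.898×10⁻³/1310 = 2.212×10⁻⁶ m = 2.21 μm.
Area A = 1.72 m².
(b) P = εσAT⁴ = 0.859×5.670×10⁻⁸×1.72×(1310)⁴ = 2.47×10⁵ W.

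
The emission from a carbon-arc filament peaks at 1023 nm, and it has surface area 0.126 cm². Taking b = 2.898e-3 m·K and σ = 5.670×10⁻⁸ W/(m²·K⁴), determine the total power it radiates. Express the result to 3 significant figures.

Wien's law: T = b/λ_max = 2.898×10⁻³/1.023×10⁻⁶ = 2832.84 K.
Area A = 0.126 cm² = 1.26×10⁻⁵ m².
Then P = σAT⁴ = 5.670×10⁻⁸×1.26×10⁻⁵×(2832.84)⁴ = 46.0 W.

P ≈ 46.0 W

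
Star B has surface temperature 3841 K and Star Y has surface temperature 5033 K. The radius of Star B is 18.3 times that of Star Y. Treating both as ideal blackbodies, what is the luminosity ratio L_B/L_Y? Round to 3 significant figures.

L ∝ R²T⁴, so L_B/L_Y = (R_B/R_Y)²(T_B/T_Y)⁴ = (18.3)² × (3841/5033)⁴ = 334.89 × 0.339211 = 114.

L_B/L_Y ≈ 114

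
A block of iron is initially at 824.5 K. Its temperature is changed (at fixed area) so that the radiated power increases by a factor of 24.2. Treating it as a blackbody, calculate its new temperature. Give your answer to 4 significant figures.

T₂ ≈ 1829 K

P ∝ T⁴, so T₂/T₁ = (P₂/P₁)^(1/4) = (24.2)^(1/4) = 2.21796.
T₂ = 824.5 × 2.21796 = 1829 K.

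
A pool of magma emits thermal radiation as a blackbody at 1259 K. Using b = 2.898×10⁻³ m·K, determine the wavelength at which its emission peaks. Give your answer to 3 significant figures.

λ_max ≈ 2.30×10³ nm

Wien's displacement law: λ_max = b/T = (2.898×10⁻³ m·K)/(1259 K) = 2.302×10⁻⁶ m.
That is 2.30×10³ nm, in the infrared range.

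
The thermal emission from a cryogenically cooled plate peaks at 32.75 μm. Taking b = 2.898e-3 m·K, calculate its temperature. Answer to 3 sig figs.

Wien's law gives T = b/λ_max = (2.898×10⁻³ m·K)/(3.275×10⁻⁵ m) = 88.5 K.

T ≈ 88.5 K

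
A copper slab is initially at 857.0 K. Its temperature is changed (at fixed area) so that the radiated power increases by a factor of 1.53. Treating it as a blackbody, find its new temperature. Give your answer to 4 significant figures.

P ∝ T⁴, so T₂/T₁ = (P₂/P₁)^(1/4) = (1.53)^(1/4) = 1.11217.
T₂ = 857.0 × 1.11217 = 953.1 K.

T₂ ≈ 953.1 K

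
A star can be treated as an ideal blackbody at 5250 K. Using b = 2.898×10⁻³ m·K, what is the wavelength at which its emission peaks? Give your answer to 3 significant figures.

Wien's displacement law: λ_max = b/T = (2.898×10⁻³ m·K)/(5250 K) = 5.520×10⁻⁷ m.
That is 552 nm, in the visible range.

λ_max ≈ 552 nm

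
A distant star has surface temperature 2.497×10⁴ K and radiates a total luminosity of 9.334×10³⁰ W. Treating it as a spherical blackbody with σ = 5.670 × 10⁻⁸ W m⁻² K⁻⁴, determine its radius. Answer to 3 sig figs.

L = 4πR²σT⁴ ⇒ R = √(L/(4πσT⁴)).
σT⁴ = 2.20423×10¹⁰ W/m², so R = √(9.334×10³⁰/(4π×2.20423×10¹⁰)) = 5.80×10⁹ m.

R ≈ 5.80×10⁹ m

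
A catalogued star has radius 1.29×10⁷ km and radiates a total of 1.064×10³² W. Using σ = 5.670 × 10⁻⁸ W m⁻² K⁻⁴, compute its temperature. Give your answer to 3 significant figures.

Surface area A = 4πR² = 4π(1.29×10¹⁰ m)² = 2.09117×10²¹ m².
P = σAT⁴ ⇒ T = (P/(σA))^(1/4) = (1.064×10³²/(5.670×10⁻⁸×2.09117×10²¹))^(1/4) = 3.08×10⁴ K.

T ≈ 3.08×10⁴ K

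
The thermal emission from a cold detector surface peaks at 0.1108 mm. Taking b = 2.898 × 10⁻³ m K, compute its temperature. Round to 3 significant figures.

T ≈ 26.2 K

Wien's law gives T = b/λ_max = (2.898×10⁻³ m·K)/(1.108×10⁻⁴ m) = 26.2 K.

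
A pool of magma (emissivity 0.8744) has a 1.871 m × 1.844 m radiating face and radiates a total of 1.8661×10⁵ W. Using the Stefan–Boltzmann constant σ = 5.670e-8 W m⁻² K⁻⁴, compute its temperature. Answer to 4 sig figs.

T ≈ 1022 K

Area A = 1.871 × 1.844 = 3.45012 m².
P = εσAT⁴ ⇒ T = (P/(εσA))^(1/4) = (1.8661×10⁵/(0.8744×5.670×10⁻⁸×3.45012))^(1/4) = 1022 K.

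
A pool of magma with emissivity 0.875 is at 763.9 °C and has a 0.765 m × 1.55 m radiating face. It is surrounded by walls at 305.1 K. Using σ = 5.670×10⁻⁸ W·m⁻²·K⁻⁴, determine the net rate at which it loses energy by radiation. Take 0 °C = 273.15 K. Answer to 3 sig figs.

T = 763.9 °C + 273.15 = 1037.05 K.
Area A = 0.765 × 1.55 = 1.18575 m².
Net radiated power P_net = εσA(T⁴ − T₀⁴) = 0.875×5.670×10⁻⁸×1.18575×(1037.05⁴ − 305.1⁴).
T⁴ − T₀⁴ = 1.15664×10¹² − 8.66501×10⁹ = 1.14797×10¹² K⁴, so P_net = 6.75×10⁴ W.

Net loss ≈ 6.75×10⁴ W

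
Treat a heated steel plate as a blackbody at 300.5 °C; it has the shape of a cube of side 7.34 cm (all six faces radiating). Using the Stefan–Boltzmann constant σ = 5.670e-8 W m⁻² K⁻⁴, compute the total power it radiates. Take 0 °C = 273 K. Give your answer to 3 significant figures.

T = 300.5 °C + 273 = 573.5 K.
Area A = 6s² = 6×(0.0734 m)² = 0.0323254 m².
P = σAT⁴ = 5.670×10⁻⁸ × 0.0323254 × (573.5)⁴ = 198 W.

P ≈ 198 W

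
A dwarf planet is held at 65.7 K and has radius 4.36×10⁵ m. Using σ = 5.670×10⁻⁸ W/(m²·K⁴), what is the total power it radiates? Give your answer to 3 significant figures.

P ≈ 2.52×10¹² W

Surface area A = 4πR² = 4π(4.36×10⁵ m)² = 2.38882×10¹² m².
P = σAT⁴ = 5.670×10⁻⁸ × 2.38882×10¹² × (65.7)⁴ = 2.52×10¹² W.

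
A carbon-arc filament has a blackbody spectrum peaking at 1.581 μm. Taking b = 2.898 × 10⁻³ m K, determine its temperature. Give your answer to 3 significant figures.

Wien's law gives T = b/λ_max = (2.898×10⁻³ m·K)/(1.581×10⁻⁶ m) = 1.83×10³ K.

T ≈ 1.83×10³ K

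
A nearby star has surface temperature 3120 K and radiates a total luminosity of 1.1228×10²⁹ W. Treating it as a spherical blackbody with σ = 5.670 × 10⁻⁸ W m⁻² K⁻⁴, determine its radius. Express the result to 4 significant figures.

R ≈ 4.078×10¹⁰ m

L = 4πR²σT⁴ ⇒ R = √(L/(4πσT⁴)).
σT⁴ = 5.37281×10⁶ W/m², so R = √(1.1228×10²⁹/(4π×5.37281×10⁶)) = 4.078×10¹⁰ m.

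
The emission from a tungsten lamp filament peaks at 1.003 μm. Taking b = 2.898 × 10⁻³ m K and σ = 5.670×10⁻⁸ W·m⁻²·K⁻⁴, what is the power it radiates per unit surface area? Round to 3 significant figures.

Wien's law: T = b/λ_max = 2.898×10⁻³/1.003×10⁻⁶ = 2889.33 K.
Then I = σT⁴ = 5.670×10⁻⁸×(2889.33)⁴ = 3.95×10⁶ W/m².

I ≈ 3.95×10⁶ W/m²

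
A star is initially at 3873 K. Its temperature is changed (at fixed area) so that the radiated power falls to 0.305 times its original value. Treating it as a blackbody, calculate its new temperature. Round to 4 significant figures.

P ∝ T⁴, so T₂/T₁ = (P₂/P₁)^(1/4) = (0.305)^(1/4) = 0.743147.
T₂ = 3873 × 0.743147 = 2878 K.

T₂ ≈ 2878 K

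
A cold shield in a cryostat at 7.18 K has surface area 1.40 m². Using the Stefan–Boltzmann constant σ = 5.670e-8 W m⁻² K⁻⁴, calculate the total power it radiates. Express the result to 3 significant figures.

Area A = 1.40 m².
P = σAT⁴ = 5.670×10⁻⁸ × 1.40 × (7.18)⁴ = 2.11×10⁻⁴ W.

P ≈ 2.11×10⁻⁴ W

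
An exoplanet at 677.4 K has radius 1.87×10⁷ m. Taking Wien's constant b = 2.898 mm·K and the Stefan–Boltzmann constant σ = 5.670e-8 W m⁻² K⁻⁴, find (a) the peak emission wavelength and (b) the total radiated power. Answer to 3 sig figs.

(a) λ_max = b/T = 2.898×10⁻³/677.4 = 4.278×10⁻⁶ m = 4.28 μm.
Surface area A = 4πR² = 4π(1.87×10⁷ m)² = 4.39433×10¹⁵ m².
(b) P = σAT⁴ = 5.670×10⁻⁸×4.39433×10¹⁵×(677.4)⁴ = 5.25×10¹⁹ W.

λ_max ≈ 4.28 μm; P ≈ 5.25×10¹⁹ W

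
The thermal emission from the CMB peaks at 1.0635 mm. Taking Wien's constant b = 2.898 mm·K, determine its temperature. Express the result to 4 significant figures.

Wien's law gives T = b/λ_max = (2.898×10⁻³ m·K)/(1.0635×10⁻³ m) = 2.725 K.

T ≈ 2.725 K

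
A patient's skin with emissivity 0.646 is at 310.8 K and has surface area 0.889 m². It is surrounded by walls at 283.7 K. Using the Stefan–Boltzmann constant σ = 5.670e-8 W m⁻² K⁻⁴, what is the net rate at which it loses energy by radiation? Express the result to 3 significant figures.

Area A = 0.889 m².
Net radiated power P_net = εσA(T⁴ − T₀⁴) = 0.646×5.670×10⁻⁸×0.889×(310.8⁴ − 283.7⁴).
T⁴ − T₀⁴ = 9.33091×10⁹ − 6.47795×10⁹ = 2.85296×10⁹ K⁴, so P_net = 92.9 W.

Net loss ≈ 92.9 W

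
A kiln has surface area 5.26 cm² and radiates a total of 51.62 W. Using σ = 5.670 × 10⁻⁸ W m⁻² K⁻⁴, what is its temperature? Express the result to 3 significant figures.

T ≈ 1.15×10³ K

Area A = 5.26 cm² = 5.26×10⁻⁴ m².
P = σAT⁴ ⇒ T = (P/(σA))^(1/4) = (51.62/(5.670×10⁻⁸×5.26×10⁻⁴))^(1/4) = 1.15×10³ K.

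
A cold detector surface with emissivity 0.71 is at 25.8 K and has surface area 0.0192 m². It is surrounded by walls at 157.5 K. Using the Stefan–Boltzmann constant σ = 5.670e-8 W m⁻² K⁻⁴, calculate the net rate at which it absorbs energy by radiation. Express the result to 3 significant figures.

Area A = 0.0192 m².
Net radiated power P_net = εσA(T⁴ − T₀⁴) = 0.71×5.670×10⁻⁸×0.0192×(25.8⁴ − 157.5⁴).
T⁴ − T₀⁴ = 4.43077×10⁵ − 6.15350×10⁸ = -6.14907×10⁸ K⁴, so P_net = -0.475 W — negative, meaning a net gain of 0.475 W.

Net gain ≈ 0.475 W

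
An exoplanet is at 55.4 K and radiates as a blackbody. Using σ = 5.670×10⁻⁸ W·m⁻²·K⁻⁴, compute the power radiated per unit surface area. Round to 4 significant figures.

I ≈ 0.5341 W/m²

Stefan–Boltzmann: I = σT⁴ = 5.670×10⁻⁸ × (55.4)⁴ = 0.5341 W/m².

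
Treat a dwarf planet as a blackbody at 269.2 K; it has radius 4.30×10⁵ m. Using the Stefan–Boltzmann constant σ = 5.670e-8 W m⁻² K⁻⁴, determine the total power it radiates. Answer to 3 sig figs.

Surface area A = 4πR² = 4π(4.30×10⁵ m)² = 2.32352×10¹² m².
P = σAT⁴ = 5.670×10⁻⁸ × 2.32352×10¹² × (269.2)⁴ = 6.92×10¹⁴ W.

P ≈ 6.92×10¹⁴ W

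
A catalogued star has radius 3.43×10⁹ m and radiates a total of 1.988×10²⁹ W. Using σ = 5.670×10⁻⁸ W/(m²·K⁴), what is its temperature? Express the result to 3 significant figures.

T ≈ 1.24×10⁴ K

Surface area A = 4πR² = 4π(3.43×10⁹ m)² = 1.47842×10²⁰ m².
P = σAT⁴ ⇒ T = (P/(σA))^(1/4) = (1.988×10²⁹/(5.670×10⁻⁸×1.47842×10²⁰))^(1/4) = 1.24×10⁴ K.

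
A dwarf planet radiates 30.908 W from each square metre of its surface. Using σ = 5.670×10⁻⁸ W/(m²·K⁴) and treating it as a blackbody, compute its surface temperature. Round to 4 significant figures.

T ≈ 152.8 K

I = σT⁴, so T = (I/σ)^(1/4) = (30.908/(5.670×10⁻⁸))^(1/4) = 152.8 K.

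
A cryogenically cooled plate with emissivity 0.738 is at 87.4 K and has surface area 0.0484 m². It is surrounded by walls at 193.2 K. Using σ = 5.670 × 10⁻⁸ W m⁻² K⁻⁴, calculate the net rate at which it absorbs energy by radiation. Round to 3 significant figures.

Net gain ≈ 2.70 W

Area A = 0.0484 m².
Net radiated power P_net = εσA(T⁴ − T₀⁴) = 0.738×5.670×10⁻⁸×0.0484×(87.4⁴ − 193.2⁴).
T⁴ − T₀⁴ = 5.83507×10⁷ − 1.39325×10⁹ = -1.33490×10⁹ K⁴, so P_net = -2.70 W — negative, meaning a net gain of 2.70 W.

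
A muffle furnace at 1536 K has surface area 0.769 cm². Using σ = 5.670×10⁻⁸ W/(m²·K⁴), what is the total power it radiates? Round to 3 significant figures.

Area A = 0.769 cm² = 7.69×10⁻⁵ m².
P = σAT⁴ = 5.670×10⁻⁸ × 7.69×10⁻⁵ × (1536)⁴ = 24.3 W.

P ≈ 24.3 W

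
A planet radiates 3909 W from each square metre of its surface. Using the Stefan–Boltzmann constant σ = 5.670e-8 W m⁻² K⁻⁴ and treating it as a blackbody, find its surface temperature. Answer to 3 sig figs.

I = σT⁴, so T = (I/σ)^(1/4) = (3909/(5.670×10⁻⁸))^(1/4) = 512 K.

T ≈ 512 K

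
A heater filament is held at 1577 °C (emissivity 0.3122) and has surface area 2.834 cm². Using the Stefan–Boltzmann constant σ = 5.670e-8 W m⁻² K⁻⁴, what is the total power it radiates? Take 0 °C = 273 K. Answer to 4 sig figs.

P ≈ 58.76 W

T = 1577 °C + 273 = 1850 K.
Area A = 2.834 cm² = 2.834×10⁻⁴ m².
P = εσAT⁴ = 0.3122 × 5.670×10⁻⁸ × 2.834×10⁻⁴ × (1850)⁴ = 58.76 W.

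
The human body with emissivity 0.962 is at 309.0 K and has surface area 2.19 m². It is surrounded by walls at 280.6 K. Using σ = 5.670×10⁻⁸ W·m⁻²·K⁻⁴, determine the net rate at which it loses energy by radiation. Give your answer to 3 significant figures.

Net loss ≈ 348 W

Area A = 2.19 m².
Net radiated power P_net = εσA(T⁴ − T₀⁴) = 0.962×5.670×10⁻⁸×2.19×(309.0⁴ − 280.6⁴).
T⁴ − T₀⁴ = 9.11662×10⁹ − 6.19941×10⁹ = 2.91721×10⁹ K⁴, so P_net = 348 W.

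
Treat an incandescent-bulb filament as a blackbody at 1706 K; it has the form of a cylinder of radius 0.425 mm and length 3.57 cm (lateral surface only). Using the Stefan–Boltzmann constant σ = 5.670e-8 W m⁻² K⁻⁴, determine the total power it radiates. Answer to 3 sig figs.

P ≈ 45.8 W

Lateral area A = 2πrL = 2π×4.25×10⁻⁴×0.0357 = 9.53316×10⁻⁵ m².
P = σAT⁴ = 5.670×10⁻⁸ × 9.53316×10⁻⁵ × (1706)⁴ = 45.8 W.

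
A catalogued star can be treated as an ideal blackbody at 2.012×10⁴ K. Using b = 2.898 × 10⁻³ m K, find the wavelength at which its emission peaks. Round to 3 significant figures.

Wien's displacement law: λ_max = b/T = (2.898×10⁻³ m·K)/(2.012×10⁴ K) = 1.440×10⁻⁷ m.
That is 144 nm, in the ultraviolet range.

λ_max ≈ 144 nm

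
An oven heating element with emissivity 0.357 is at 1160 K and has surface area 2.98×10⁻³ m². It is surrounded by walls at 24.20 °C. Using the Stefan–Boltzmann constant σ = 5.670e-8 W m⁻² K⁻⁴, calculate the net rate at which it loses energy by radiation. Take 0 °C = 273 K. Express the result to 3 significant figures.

Net loss ≈ 109 W

Surroundings: T = 24.20 °C + 273 = 297.20 K.
Area A = 2.98×10⁻³ m².
Net radiated power P_net = εσA(T⁴ − T₀⁴) = 0.357×5.670×10⁻⁸×2.98×10⁻³×(1160⁴ − 297.20⁴).
T⁴ − T₀⁴ = 1.81064×10¹² − 7.80181×10⁹ = 1.80284×10¹² K⁴, so P_net = 109 W.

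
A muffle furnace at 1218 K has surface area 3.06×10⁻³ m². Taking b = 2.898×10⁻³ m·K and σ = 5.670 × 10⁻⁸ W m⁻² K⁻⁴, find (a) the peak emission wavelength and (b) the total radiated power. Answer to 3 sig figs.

λ_max ≈ 2.38 μm; P ≈ 382 W

(a) λ_max = b/T = 2.898×10⁻³/1218 = 2.379×10⁻⁶ m = 2.38 μm.
Area A = 3.06×10⁻³ m².
(b) P = σAT⁴ = 5.670×10⁻⁸×3.06×10⁻³×(1218)⁴ = 382 W.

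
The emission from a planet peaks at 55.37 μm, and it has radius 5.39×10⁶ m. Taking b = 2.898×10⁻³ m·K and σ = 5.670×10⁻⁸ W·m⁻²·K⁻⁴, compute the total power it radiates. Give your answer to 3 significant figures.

Wien's law: T = b/λ_max = 2.898×10⁻³/5.537×10⁻⁵ = 52.3388 K.
Surface area A = 4πR² = 4π(5.39×10⁶ m)² = 3.65079×10¹⁴ m².
Then P = σAT⁴ = 5.670×10⁻⁸×3.65079×10¹⁴×(52.3388)⁴ = 1.55×10¹⁴ W.

P ≈ 1.55×10¹⁴ W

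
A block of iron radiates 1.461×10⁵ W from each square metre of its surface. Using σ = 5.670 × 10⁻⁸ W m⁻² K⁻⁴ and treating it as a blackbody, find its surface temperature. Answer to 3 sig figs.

T ≈ 1.27×10³ K

I = σT⁴, so T = (I/σ)^(1/4) = (1.461×10⁵/(5.670×10⁻⁸))^(1/4) = 1.27×10³ K.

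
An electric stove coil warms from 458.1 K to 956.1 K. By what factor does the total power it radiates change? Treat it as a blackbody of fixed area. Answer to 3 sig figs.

P ∝ T⁴, so P₂/P₁ = (T₂/T₁)⁴ = (956.1/458.1)⁴ = (2.08710)⁴ = 19.0.

P₂/P₁ ≈ 19.0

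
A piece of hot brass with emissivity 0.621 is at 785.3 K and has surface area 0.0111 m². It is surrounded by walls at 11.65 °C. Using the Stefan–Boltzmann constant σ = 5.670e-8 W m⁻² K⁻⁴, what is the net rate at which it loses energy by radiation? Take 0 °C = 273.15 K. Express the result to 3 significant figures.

Net loss ≈ 146 W

Surroundings: T = 11.65 °C + 273.15 = 284.80 K.
Area A = 0.0111 m².
Net radiated power P_net = εσA(T⁴ − T₀⁴) = 0.621×5.670×10⁻⁸×0.0111×(785.3⁴ − 284.80⁴).
T⁴ − T₀⁴ = 3.80314×10¹¹ − 6.57900×10⁹ = 3.73735×10¹¹ K⁴, so P_net = 146 W.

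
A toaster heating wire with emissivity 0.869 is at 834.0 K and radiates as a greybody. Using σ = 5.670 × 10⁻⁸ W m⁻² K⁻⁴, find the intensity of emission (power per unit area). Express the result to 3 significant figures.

I ≈ 2.38×10⁴ W/m²

Stefan–Boltzmann: I = εσT⁴ = 0.869 × 5.670×10⁻⁸ × (834.0)⁴ = 2.38×10⁴ W/m².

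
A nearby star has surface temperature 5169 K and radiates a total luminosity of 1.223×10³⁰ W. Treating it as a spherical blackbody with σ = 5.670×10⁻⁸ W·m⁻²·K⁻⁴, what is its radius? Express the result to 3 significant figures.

R ≈ 4.90×10¹⁰ m

L = 4πR²σT⁴ ⇒ R = √(L/(4πσT⁴)).
σT⁴ = 4.04771×10⁷ W/m², so R = √(1.223×10³⁰/(4π×4.04771×10⁷)) = 4.90×10¹⁰ m.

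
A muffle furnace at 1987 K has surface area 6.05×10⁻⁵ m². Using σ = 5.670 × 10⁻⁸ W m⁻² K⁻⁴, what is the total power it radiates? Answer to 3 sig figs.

Area A = 6.05×10⁻⁵ m².
P = σAT⁴ = 5.670×10⁻⁸ × 6.05×10⁻⁵ × (1987)⁴ = 53.5 W.

P ≈ 53.5 W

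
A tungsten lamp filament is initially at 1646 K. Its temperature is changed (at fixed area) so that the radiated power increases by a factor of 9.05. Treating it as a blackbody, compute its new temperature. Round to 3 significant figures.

P ∝ T⁴, so T₂/T₁ = (P₂/P₁)^(1/4) = (9.05)^(1/4) = 1.73445.
T₂ = 1646 × 1.73445 = 2.85×10³ K.

T₂ ≈ 2.85×10³ K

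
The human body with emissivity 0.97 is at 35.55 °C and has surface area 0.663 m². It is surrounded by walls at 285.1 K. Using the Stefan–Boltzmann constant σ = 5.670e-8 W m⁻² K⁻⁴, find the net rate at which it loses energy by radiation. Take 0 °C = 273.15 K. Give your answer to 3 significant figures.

T = 35.55 °C + 273.15 = 308.70 K.
Area A = 0.663 m².
Net radiated power P_net = εσA(T⁴ − T₀⁴) = 0.97×5.670×10⁻⁸×0.663×(308.70⁴ − 285.1⁴).
T⁴ − T₀⁴ = 9.08127×10⁹ − 6.60677×10⁹ = 2.47450×10⁹ K⁴, so P_net = 90.2 W.

Net loss ≈ 90.2 W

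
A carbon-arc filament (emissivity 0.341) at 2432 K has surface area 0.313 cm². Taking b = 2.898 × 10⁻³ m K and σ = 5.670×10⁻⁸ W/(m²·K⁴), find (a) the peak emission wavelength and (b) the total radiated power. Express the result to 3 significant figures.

λ_max ≈ 1.19 μm; P ≈ 21.2 W

(a) λ_max = b/T = 2.898×10⁻³/2432 = 1.192×10⁻⁶ m = 1.19 μm.
Area A = 0.313 cm² = 3.13×10⁻⁵ m².
(b) P = εσAT⁴ = 0.341×5.670×10⁻⁸×3.13×10⁻⁵×(2432)⁴ = 21.2 W.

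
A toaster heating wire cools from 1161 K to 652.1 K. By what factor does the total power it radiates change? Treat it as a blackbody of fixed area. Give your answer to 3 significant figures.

P₂/P₁ ≈ 0.0995

P ∝ T⁴, so P₂/P₁ = (T₂/T₁)⁴ = (652.1/1161)⁴ = (0.561671)⁴ = 0.0995.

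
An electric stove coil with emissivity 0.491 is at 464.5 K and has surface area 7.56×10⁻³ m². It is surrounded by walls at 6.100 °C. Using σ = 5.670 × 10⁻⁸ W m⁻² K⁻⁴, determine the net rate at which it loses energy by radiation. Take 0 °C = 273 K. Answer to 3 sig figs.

Surroundings: T = 6.100 °C + 273 = 279.100 K.
Area A = 7.56×10⁻³ m².
Net radiated power P_net = εσA(T⁴ − T₀⁴) = 0.491×5.670×10⁻⁸×7.56×10⁻³×(464.5⁴ − 279.100⁴).
T⁴ − T₀⁴ = 4.65525×10¹⁰ − 6.06791×10⁹ = 4.04846×10¹⁰ K⁴, so P_net = 8.52 W.

Net loss ≈ 8.52 W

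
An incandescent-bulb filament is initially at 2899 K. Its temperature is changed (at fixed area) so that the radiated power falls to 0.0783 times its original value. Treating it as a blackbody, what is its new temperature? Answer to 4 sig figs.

P ∝ T⁴, so T₂/T₁ = (P₂/P₁)^(1/4) = (0.0783)^(1/4) = 0.528981.
T₂ = 2899 × 0.528981 = 1534 K.

T₂ ≈ 1534 K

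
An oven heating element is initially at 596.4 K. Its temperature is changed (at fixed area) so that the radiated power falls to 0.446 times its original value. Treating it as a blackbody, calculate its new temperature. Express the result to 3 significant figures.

P ∝ T⁴, so T₂/T₁ = (P₂/P₁)^(1/4) = (0.446)^(1/4) = 0.817210.
T₂ = 596.4 × 0.817210 = 487 K.

T₂ ≈ 487 K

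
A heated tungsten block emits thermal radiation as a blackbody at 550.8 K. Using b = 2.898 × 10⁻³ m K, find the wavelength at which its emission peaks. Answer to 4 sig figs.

Wien's displacement law: λ_max = b/T = (2.898×10⁻³ m·K)/(550.8 K) = 5.2614×10⁻⁶ m.
That is 5.261 μm, in the infrared range.

λ_max ≈ 5.261 μm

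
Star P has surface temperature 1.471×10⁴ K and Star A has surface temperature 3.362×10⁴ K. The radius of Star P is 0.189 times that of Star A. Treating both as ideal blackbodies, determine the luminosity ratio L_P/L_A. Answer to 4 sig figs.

L_P/L_A ≈ 1.309×10⁻³

L ∝ R²T⁴, so L_P/L_A = (R_P/R_A)²(T_P/T_A)⁴ = (0.189)² × (1.471×10⁴/3.362×10⁴)⁴ = 0.035721 × 0.0366488 = 1.309×10⁻³.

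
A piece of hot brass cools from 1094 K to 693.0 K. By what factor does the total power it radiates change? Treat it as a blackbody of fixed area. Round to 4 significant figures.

P₂/P₁ ≈ 0.1610

P ∝ T⁴, so P₂/P₁ = (T₂/T₁)⁴ = (693.0/1094)⁴ = (0.633455)⁴ = 0.1610.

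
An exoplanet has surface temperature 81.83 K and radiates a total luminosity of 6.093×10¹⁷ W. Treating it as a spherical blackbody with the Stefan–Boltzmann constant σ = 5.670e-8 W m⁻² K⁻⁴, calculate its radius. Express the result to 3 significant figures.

L = 4πR²σT⁴ ⇒ R = √(L/(4πσT⁴)).
σT⁴ = 2.54234 W/m², so R = √(6.093×10¹⁷/(4π×2.54234)) = 1.38×10⁸ m.

R ≈ 1.38×10⁸ m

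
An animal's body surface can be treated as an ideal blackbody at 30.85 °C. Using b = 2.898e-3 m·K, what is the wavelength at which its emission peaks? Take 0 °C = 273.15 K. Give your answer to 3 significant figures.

T = 30.85 °C + 273.15 = 304.00 K.
Wien's displacement law: λ_max = b/T = (2.898×10⁻³ m·K)/(304.00 K) = 9.533×10⁻⁶ m.
That is 9.53 μm, in the infrared range.

λ_max ≈ 9.53 μm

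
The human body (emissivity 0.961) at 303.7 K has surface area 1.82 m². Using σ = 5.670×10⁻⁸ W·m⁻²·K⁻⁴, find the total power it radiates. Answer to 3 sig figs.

P ≈ 844 W

Area A = 1.82 m².
P = εσAT⁴ = 0.961 × 5.670×10⁻⁸ × 1.82 × (303.7)⁴ = 844 W.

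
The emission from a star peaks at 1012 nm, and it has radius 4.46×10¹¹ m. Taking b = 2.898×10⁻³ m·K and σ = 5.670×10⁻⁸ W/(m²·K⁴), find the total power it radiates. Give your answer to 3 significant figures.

P ≈ 9.53×10³⁰ W

Wien's law: T = b/λ_max = 2.898×10⁻³/1.012×10⁻⁶ = 2863.64 K.
Surface area A = 4πR² = 4π(4.46×10¹¹ m)² = 2.49965×10²⁴ m².
Then P = σAT⁴ = 5.670×10⁻⁸×2.49965×10²⁴×(2863.64)⁴ = 9.53×10³⁰ W.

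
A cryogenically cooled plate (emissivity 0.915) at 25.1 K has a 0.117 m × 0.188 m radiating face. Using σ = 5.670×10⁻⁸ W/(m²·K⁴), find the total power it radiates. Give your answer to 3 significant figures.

Area A = 0.117 × 0.188 = 0.021996 m².
P = εσAT⁴ = 0.915 × 5.670×10⁻⁸ × 0.021996 × (25.1)⁴ = 4.53×10⁻⁴ W.

P ≈ 4.53×10⁻⁴ W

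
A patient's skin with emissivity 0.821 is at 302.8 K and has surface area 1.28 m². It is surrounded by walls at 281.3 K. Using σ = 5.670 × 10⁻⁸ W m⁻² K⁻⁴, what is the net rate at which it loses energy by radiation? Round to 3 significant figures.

Net loss ≈ 128 W

Area A = 1.28 m².
Net radiated power P_net = εσA(T⁴ − T₀⁴) = 0.821×5.670×10⁻⁸×1.28×(302.8⁴ − 281.3⁴).
T⁴ − T₀⁴ = 8.40666×10⁹ − 6.26151×10⁹ = 2.14515×10⁹ K⁴, so P_net = 128 W.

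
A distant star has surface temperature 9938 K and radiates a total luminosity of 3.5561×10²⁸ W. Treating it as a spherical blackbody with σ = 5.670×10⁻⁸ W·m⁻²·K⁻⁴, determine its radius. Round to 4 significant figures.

R ≈ 2.262×10⁹ m

L = 4πR²σT⁴ ⇒ R = √(L/(4πσT⁴)).
σT⁴ = 5.53069×10⁸ W/m², so R = √(3.5561×10²⁸/(4π×5.53069×10⁸)) = 2.262×10⁹ m.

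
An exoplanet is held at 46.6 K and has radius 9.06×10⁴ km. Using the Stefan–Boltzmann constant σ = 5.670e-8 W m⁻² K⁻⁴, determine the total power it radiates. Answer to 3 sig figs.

Surface area A = 4πR² = 4π(9.06×10⁷ m)² = 1.03149×10¹⁷ m².
P = σAT⁴ = 5.670×10⁻⁸ × 1.03149×10¹⁷ × (46.6)⁴ = 2.76×10¹⁶ W.

P ≈ 2.76×10¹⁶ W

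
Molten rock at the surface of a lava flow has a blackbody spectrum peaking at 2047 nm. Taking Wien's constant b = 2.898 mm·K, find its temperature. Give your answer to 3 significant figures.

T ≈ 1.42×10³ K

Wien's law gives T = b/λ_max = (2.898×10⁻³ m·K)/(2.047×10⁻⁶ m) = 1.42×10³ K.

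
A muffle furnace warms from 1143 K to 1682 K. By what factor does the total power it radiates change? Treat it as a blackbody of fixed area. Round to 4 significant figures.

P ∝ T⁴, so P₂/P₁ = (T₂/T₁)⁴ = (1682/1143)⁴ = (1.47157)⁴ = 4.689.

P₂/P₁ ≈ 4.689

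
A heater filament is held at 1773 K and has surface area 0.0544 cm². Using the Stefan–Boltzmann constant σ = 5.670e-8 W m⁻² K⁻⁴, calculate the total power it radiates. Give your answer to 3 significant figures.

Area A = 0.0544 cm² = 5.44×10⁻⁶ m².
P = σAT⁴ = 5.670×10⁻⁸ × 5.44×10⁻⁶ × (1773)⁴ = 3.05 W.

P ≈ 3.05 W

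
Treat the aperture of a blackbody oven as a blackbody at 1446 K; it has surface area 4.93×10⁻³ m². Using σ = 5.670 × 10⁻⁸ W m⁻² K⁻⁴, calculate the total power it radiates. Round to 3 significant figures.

P ≈ 1.22×10³ W

Area A = 4.93×10⁻³ m².
P = σAT⁴ = 5.670×10⁻⁸ × 4.93×10⁻³ × (1446)⁴ = 1.22×10³ W.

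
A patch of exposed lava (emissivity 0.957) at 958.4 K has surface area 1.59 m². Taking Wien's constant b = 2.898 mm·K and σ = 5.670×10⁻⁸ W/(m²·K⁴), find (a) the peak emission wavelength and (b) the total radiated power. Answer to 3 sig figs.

(a) λ_max = b/T = 2.898×10⁻³/958.4 = 3.024×10⁻⁶ m = 3.02 μm.
Area A = 1.59 m².
(b) P = εσAT⁴ = 0.957×5.670×10⁻⁸×1.59×(958.4)⁴ = 7.28×10⁴ W.

λ_max ≈ 3.02 μm; P ≈ 7.28×10⁴ W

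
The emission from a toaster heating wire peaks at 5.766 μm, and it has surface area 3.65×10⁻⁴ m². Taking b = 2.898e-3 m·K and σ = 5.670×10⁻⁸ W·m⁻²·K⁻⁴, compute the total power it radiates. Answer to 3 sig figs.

P ≈ 1.32 W

Wien's law: T = b/λ_max = 2.898×10⁻³/5.766×10⁻⁶ = 502.601 K.
Area A = 3.65×10⁻⁴ m².
Then P = σAT⁴ = 5.670×10⁻⁸×3.65×10⁻⁴×(502.601)⁴ = 1.32 W.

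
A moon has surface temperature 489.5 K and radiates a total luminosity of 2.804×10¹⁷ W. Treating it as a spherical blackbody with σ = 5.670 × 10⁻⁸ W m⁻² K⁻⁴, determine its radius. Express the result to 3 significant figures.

R ≈ 2.62×10⁶ m

L = 4πR²σT⁴ ⇒ R = √(L/(4πσT⁴)).
σT⁴ = 3255.32 W/m², so R = √(2.804×10¹⁷/(4π×3255.32)) = 2.62×10⁶ m.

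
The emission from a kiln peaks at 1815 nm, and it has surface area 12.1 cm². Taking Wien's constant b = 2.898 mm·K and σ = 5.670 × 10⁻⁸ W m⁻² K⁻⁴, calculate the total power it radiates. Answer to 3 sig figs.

Wien's law: T = b/λ_max = 2.898×10⁻³/1.815×10⁻⁶ = 1596.69 K.
Area A = 12.1 cm² = 1.21×10⁻³ m².
Then P = σAT⁴ = 5.670×10⁻⁸×1.21×10⁻³×(1596.69)⁴ = 446 W.

P ≈ 446 W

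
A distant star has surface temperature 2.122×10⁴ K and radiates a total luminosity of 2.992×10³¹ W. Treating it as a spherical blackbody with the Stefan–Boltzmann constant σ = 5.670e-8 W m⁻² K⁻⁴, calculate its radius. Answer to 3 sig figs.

L = 4πR²σT⁴ ⇒ R = √(L/(4πσT⁴)).
σT⁴ = 1.14965×10¹⁰ W/m², so R = √(2.992×10³¹/(4π×1.14965×10¹⁰)) = 1.44×10¹⁰ m.

R ≈ 1.44×10¹⁰ m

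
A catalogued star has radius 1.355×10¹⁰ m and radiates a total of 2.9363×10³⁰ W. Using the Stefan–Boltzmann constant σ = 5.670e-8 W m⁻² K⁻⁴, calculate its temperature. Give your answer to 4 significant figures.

T ≈ 1.224×10⁴ K

Surface area A = 4πR² = 4π(1.355×10¹⁰ m)² = 2.30722×10²¹ m².
P = σAT⁴ ⇒ T = (P/(σA))^(1/4) = (2.9363×10³⁰/(5.670×10⁻⁸×2.30722×10²¹))^(1/4) = 1.224×10⁴ K.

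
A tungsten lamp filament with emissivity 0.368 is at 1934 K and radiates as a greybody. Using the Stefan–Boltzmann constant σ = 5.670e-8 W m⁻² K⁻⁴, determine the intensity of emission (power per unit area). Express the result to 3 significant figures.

Stefan–Boltzmann: I = εσT⁴ = 0.368 × 5.670×10⁻⁸ × (1934)⁴ = 2.92×10⁵ W/m².

I ≈ 2.92×10⁵ W/m²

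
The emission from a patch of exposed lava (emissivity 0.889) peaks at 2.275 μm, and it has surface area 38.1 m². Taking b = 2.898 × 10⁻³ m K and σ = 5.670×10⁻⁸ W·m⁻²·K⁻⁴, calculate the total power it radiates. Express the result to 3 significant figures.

P ≈ 5.06×10⁶ W

Wien's law: T = b/λ_max = 2.898×10⁻³/2.275×10⁻⁶ = 1273.85 K.
Area A = 38.1 m².
Then P = εσAT⁴ = 0.889×5.670×10⁻⁸×38.1×(1273.85)⁴ = 5.06×10⁶ W.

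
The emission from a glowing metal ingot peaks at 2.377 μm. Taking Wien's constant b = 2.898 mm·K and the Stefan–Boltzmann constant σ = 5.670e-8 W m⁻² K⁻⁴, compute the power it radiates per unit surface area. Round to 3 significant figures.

Wien's law: T = b/λ_max = 2.898×10⁻³/2.377×10⁻⁶ = 1219.18 K.
Then I = σT⁴ = 5.670×10⁻⁸×(1219.18)⁴ = 1.25×10⁵ W/m².

I ≈ 1.25×10⁵ W/m²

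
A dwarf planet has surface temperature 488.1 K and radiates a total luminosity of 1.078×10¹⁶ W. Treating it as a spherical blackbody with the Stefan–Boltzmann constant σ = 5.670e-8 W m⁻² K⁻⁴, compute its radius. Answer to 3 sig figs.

R ≈ 5.16×10⁵ m

L = 4πR²σT⁴ ⇒ R = √(L/(4πσT⁴)).
σT⁴ = 3218.24 W/m², so R = √(1.078×10¹⁶/(4π×3218.24)) = 5.16×10⁵ m.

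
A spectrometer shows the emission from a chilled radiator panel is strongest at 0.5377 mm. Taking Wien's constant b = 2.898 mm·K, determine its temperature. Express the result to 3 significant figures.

T ≈ 5.39 K

Wien's law gives T = b/λ_max = (2.898×10⁻³ m·K)/(5.377×10⁻⁴ m) = 5.39 K.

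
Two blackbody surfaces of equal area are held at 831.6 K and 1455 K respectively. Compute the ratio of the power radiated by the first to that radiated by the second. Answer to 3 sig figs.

P₁/P₂ ≈ 0.107

With equal areas, P₁/P₂ = (T₁/T₂)⁴ = (831.6/1455)⁴ = 0.107.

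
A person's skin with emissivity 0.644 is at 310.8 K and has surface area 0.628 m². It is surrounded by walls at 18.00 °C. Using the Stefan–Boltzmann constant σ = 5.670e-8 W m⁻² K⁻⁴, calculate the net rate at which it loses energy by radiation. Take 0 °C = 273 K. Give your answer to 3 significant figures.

Surroundings: T = 18.00 °C + 273 = 291.00 K.
Area A = 0.628 m².
Net radiated power P_net = εσA(T⁴ − T₀⁴) = 0.644×5.670×10⁻⁸×0.628×(310.8⁴ − 291.00⁴).
T⁴ − T₀⁴ = 9.33091×10⁹ − 7.17087×10⁹ = 2.16004×10⁹ K⁴, so P_net = 49.5 W.

Net loss ≈ 49.5 W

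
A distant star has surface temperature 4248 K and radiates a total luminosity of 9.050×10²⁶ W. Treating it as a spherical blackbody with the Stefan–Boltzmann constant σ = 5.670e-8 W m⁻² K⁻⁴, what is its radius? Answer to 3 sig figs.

L = 4πR²σT⁴ ⇒ R = √(L/(4πσT⁴)).
σT⁴ = 1.84638×10⁷ W/m², so R = √(9.050×10²⁶/(4π×1.84638×10⁷)) = 1.97×10⁹ m.

R ≈ 1.97×10⁹ m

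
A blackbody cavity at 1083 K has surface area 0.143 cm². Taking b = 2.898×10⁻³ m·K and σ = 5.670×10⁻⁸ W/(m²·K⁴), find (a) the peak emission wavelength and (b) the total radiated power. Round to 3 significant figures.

λ_max ≈ 2.68 μm; P ≈ 1.12 W

(a) λ_max = b/T = 2.898×10⁻³/1083 = 2.676×10⁻⁶ m = 2.68 μm.
Area A = 0.143 cm² = 1.43×10⁻⁵ m².
(b) P = σAT⁴ = 5.670×10⁻⁸×1.43×10⁻⁵×(1083)⁴ = 1.12 W.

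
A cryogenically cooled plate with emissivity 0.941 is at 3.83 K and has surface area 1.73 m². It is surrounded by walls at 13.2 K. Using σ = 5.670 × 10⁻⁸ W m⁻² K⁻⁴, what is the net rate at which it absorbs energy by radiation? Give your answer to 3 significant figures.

Net gain ≈ 2.78×10⁻³ W

Area A = 1.73 m².
Net radiated power P_net = εσA(T⁴ − T₀⁴) = 0.941×5.670×10⁻⁸×1.73×(3.83⁴ − 13.2⁴).
T⁴ − T₀⁴ = 215.177 − 30359.6 = -30144.4 K⁴, so P_net = -2.78×10⁻³ W — negative, meaning a net gain of 2.78×10⁻³ W.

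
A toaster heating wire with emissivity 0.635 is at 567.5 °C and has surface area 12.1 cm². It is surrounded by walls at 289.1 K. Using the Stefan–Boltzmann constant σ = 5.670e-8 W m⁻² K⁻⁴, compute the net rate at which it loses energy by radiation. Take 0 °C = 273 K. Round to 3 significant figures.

Net loss ≈ 21.4 W

T = 567.5 °C + 273 = 840.5 K.
Area A = 12.1 cm² = 1.21×10⁻³ m².
Net radiated power P_net = εσA(T⁴ − T₀⁴) = 0.635×5.670×10⁻⁸×1.21×10⁻³×(840.5⁴ − 289.1⁴).
T⁴ − T₀⁴ = 4.99058×10¹¹ − 6.98542×10⁹ = 4.92073×10¹¹ K⁴, so P_net = 21.4 W.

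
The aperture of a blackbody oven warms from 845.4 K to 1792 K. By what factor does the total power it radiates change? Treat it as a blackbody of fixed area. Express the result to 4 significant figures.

P₂/P₁ ≈ 20.19

P ∝ T⁴, so P₂/P₁ = (T₂/T₁)⁴ = (1792/845.4)⁴ = (2.11971)⁴ = 20.19.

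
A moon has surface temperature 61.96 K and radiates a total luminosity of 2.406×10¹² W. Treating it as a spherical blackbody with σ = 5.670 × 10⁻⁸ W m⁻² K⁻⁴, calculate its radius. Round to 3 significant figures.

L = 4πR²σT⁴ ⇒ R = √(L/(4πσT⁴)).
σT⁴ = 0.835658 W/m², so R = √(2.406×10¹²/(4π×0.835658)) = 4.79×10⁵ m.

R ≈ 4.79×10⁵ m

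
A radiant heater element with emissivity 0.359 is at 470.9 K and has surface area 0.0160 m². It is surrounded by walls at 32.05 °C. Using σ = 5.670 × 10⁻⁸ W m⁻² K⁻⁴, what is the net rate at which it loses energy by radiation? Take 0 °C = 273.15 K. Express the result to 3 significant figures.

Net loss ≈ 13.2 W

Surroundings: T = 32.05 °C + 273.15 = 305.20 K.
Area A = 0.0160 m².
Net radiated power P_net = εσA(T⁴ − T₀⁴) = 0.359×5.670×10⁻⁸×0.0160×(470.9⁴ − 305.20⁴).
T⁴ − T₀⁴ = 4.91716×10¹⁰ − 8.67637×10⁹ = 4.04952×10¹⁰ K⁴, so P_net = 13.2 W.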